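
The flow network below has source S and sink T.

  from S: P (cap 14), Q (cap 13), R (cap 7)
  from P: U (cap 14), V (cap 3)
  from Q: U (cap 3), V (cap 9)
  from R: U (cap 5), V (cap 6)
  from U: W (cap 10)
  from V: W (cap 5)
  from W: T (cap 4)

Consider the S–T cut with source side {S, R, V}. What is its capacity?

37

Edges leaving {S, R, V}: S→P (14), S→Q (13), R→U (5), V→W (5).
Cut capacity = 14 + 13 + 5 + 5 = 37.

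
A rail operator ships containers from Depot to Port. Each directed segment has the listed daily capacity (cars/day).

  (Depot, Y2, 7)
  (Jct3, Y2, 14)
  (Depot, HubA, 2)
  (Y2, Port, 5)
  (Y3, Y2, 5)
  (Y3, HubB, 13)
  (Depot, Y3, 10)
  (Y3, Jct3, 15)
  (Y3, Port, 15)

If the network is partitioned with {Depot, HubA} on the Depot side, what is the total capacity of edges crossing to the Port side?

17

Edges leaving {Depot, HubA}: Depot→Y3 (10), Depot→Y2 (7).
Cut capacity = 10 + 7 = 17.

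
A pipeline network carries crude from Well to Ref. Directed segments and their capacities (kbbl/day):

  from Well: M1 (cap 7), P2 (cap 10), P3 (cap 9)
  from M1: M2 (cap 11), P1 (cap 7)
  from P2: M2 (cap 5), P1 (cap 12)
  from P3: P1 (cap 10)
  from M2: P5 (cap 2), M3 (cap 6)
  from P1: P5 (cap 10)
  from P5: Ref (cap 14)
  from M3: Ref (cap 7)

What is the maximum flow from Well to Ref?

18

Augment Well→M1→M2→P5→Ref: bottleneck 2, flow now 2.
Augment Well→M1→M2→M3→Ref: bottleneck 5, flow now 7.
Augment Well→P2→M2→M3→Ref: bottleneck 1, flow now 8.
Augment Well→P2→P1→P5→Ref: bottleneck 9, flow now 17.
Augment Well→P3→P1→P5→Ref: bottleneck 1, flow now 18.
No augmenting path remains; maximum flow = 18.
In the residual graph, reachable from Well: {Well, M1, P2, P3, M2, P1}.
Min-cut edges: M2→P5 (2), M2→M3 (6), P1→P5 (10); capacity 2 + 6 + 10 = 18.
This cut is saturated, so no flow can exceed 18.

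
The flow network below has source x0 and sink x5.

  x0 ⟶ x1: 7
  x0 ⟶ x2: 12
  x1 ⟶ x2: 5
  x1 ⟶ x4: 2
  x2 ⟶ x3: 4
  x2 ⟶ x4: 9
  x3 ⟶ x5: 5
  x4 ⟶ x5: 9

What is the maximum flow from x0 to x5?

Augment x0→x1→x4→x5: bottleneck 2, flow now 2.
Augment x0→x2→x3→x5: bottleneck 4, flow now 6.
Augment x0→x2→x4→x5: bottleneck 7, flow now 13.
No augmenting path remains; maximum flow = 13.
In the residual graph, reachable from x0: {x0, x1, x2, x4}.
Min-cut edges: x2→x3 (4), x4→x5 (9); capacity 4 + 9 = 13.
This cut is saturated, so no flow can exceed 13.

13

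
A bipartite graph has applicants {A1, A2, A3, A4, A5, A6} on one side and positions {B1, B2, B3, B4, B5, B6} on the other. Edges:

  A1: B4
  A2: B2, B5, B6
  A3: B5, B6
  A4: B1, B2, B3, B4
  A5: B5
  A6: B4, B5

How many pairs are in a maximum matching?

Unit-capacity flow: source→left, listed edges, right→sink; max matching = max flow.
Augmenting path A1→B4 (+1); matched 1.
Augmenting path A2→B2 (+1); matched 2.
Augmenting path A3→B5 (+1); matched 3.
Augmenting path A4→B1 (+1); matched 4.
Augmenting path A5→B5→A3→B6 (+1); matched 5.
No augmenting path remains; maximum matching = 5.
König certificate: {A2, A3, A4, B4, B5} is a vertex cover of size 5 (every listed pair touches it), so no matching can be larger.

5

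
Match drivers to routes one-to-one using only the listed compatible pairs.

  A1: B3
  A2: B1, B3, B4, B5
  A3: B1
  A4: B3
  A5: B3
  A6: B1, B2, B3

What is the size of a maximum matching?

4

Unit-capacity flow: source→left, listed edges, right→sink; max matching = max flow.
Augmenting path A1→B3 (+1); matched 1.
Augmenting path A2→B1 (+1); matched 2.
Augmenting path A6→B2 (+1); matched 3.
Augmenting path A3→B1→A2→B4 (+1); matched 4.
No augmenting path remains; maximum matching = 4.
König certificate: {A2, A3, A6, B3} is a vertex cover of size 4 (every listed pair touches it), so no matching can be larger.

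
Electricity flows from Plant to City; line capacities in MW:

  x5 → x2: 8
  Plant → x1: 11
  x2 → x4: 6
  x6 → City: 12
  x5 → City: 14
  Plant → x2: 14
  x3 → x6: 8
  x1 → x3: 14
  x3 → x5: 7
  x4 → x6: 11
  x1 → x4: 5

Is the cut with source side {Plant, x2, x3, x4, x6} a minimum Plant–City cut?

Given cut capacity: 11 + 7 + 12 = 30.
Augment Plant→x1→x3→x5→City: bottleneck 7, flow now 7.
Augment Plant→x1→x3→x6→City: bottleneck 4, flow now 11.
Augment Plant→x2→x4→x6→City: bottleneck 6, flow now 17.
No augmenting path remains; maximum flow = 17.
In the residual graph, reachable from Plant: {Plant, x2}.
Min-cut edges: Plant→x1 (11), x2→x4 (6); capacity 11 + 6 = 17.
Cut capacity 30 exceeds the max flow 17, so it is not minimum.

No — its capacity is 30, but the minimum cut has capacity 17.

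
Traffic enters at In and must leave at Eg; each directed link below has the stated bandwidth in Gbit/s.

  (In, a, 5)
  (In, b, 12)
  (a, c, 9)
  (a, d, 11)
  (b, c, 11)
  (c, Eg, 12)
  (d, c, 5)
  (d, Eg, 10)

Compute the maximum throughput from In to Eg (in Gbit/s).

Augment In→a→c→Eg: bottleneck 5, flow now 5.
Augment In→b→c→Eg: bottleneck 7, flow now 12.
Augment In→b→c→a→d→Eg: bottleneck 4, flow now 16. (uses reverse residual edge)
No augmenting path remains; maximum flow = 16.
In the residual graph, reachable from In: {In, b}.
Min-cut edges: In→a (5), b→c (11); capacity 5 + 11 = 16.
This cut is saturated, so no flow can exceed 16.

16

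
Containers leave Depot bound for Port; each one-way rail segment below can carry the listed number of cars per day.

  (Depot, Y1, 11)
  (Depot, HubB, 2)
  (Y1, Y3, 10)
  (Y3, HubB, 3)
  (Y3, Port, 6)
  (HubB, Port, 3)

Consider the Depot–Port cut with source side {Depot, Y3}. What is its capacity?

Edges leaving {Depot, Y3}: Depot→Y1 (11), Depot→HubB (2), Y3→HubB (3), Y3→Port (6).
Cut capacity = 11 + 2 + 3 + 6 = 22.

22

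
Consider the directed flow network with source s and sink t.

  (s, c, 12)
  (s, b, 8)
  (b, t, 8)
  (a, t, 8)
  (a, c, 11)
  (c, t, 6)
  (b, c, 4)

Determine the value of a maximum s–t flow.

14

Augment s→b→t: bottleneck 8, flow now 8.
Augment s→c→t: bottleneck 6, flow now 14.
No augmenting path remains; maximum flow = 14.
In the residual graph, reachable from s: {s, c}.
Min-cut edges: s→b (8), c→t (6); capacity 8 + 6 = 14.
This cut is saturated, so no flow can exceed 14.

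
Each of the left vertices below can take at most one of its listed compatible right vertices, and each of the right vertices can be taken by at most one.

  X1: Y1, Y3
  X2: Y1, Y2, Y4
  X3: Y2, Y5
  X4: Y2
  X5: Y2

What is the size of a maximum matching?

Unit-capacity flow: source→left, listed edges, right→sink; max matching = max flow.
Augmenting path X1→Y1 (+1); matched 1.
Augmenting path X2→Y2 (+1); matched 2.
Augmenting path X3→Y5 (+1); matched 3.
Augmenting path X4→Y2→X2→Y4 (+1); matched 4.
No augmenting path remains; maximum matching = 4.
König certificate: {X1, X2, X3, Y2} is a vertex cover of size 4 (every listed pair touches it), so no matching can be larger.

4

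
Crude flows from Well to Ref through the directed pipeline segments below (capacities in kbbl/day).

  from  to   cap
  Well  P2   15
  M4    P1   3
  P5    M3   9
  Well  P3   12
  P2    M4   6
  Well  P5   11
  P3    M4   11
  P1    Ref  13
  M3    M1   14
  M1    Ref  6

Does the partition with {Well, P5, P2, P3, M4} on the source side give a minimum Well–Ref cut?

Given cut capacity: 9 + 3 = 12.
Augment Well→P5→M3→M1→Ref: bottleneck 6, flow now 6.
Augment Well→P2→M4→P1→Ref: bottleneck 3, flow now 9.
No augmenting path remains; maximum flow = 9.
In the residual graph, reachable from Well: {Well, P5, P2, P3, M3, M4, M1}.
Min-cut edges: M4→P1 (3), M1→Ref (6); capacity 3 + 6 = 9.
Cut capacity 12 exceeds the max flow 9, so it is not minimum.

No — its capacity is 12, but the minimum cut has capacity 9.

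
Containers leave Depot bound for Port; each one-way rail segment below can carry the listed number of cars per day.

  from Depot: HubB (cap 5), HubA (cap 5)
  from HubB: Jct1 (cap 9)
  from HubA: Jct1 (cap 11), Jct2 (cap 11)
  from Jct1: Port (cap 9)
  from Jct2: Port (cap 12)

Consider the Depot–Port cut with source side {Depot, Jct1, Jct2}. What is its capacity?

Edges leaving {Depot, Jct1, Jct2}: Depot→HubB (5), Depot→HubA (5), Jct1→Port (9), Jct2→Port (12).
Cut capacity = 5 + 5 + 9 + 12 = 31.

31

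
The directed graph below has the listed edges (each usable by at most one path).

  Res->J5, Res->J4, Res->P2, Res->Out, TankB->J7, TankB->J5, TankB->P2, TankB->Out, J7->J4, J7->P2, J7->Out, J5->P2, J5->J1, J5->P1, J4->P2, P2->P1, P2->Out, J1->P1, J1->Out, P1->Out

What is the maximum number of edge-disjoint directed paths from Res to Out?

4

Assign every edge capacity 1; by Menger, the answer equals the max flow.
Path Res→Out (+1); total 1.
Path Res→P2→Out (+1); total 2.
Path Res→J5→J1→Out (+1); total 3.
Path Res→J4→P2→P1→Out (+1); total 4.
No residual Res→Out path; max flow = 4.
Certifying cut of size 4: {Res→J4, Res→J5, Res→Out, Res→P2}.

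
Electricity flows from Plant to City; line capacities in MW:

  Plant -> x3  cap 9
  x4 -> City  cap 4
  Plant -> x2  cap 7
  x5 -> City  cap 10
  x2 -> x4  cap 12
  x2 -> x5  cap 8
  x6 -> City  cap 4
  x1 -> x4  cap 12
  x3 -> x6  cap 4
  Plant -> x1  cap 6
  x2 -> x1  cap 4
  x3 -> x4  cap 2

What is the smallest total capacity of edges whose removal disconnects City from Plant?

15

Augment Plant→x1→x4→City: bottleneck 4, flow now 4.
Augment Plant→x2→x5→City: bottleneck 7, flow now 11.
Augment Plant→x3→x6→City: bottleneck 4, flow now 15.
No augmenting path remains; maximum flow = 15.
By max-flow min-cut, the minimum cut capacity equals the max flow.
In the residual graph, reachable from Plant: {Plant, x1, x3, x4}.
Min-cut edges: Plant→x2 (7), x3→x6 (4), x4→City (4); capacity 7 + 4 + 4 = 15.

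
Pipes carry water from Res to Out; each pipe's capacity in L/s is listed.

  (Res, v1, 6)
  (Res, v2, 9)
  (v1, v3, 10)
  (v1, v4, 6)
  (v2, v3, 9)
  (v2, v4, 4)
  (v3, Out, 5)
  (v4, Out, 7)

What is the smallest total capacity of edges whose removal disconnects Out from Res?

Augment Res→v1→v3→Out: bottleneck 5, flow now 5.
Augment Res→v1→v4→Out: bottleneck 1, flow now 6.
Augment Res→v2→v4→Out: bottleneck 4, flow now 10.
Augment Res→v2→v3→v1→v4→Out: bottleneck 2, flow now 12. (uses reverse residual edge)
No augmenting path remains; maximum flow = 12.
By max-flow min-cut, the minimum cut capacity equals the max flow.
In the residual graph, reachable from Res: {Res, v1, v2, v3, v4}.
Min-cut edges: v3→Out (5), v4→Out (7); capacity 5 + 7 = 12.

12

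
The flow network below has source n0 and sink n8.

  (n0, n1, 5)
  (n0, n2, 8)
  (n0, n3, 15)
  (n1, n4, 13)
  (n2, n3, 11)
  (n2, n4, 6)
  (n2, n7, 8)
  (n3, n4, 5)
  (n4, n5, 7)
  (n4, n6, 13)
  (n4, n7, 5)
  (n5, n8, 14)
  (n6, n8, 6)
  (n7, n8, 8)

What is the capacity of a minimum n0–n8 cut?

Augment n0→n2→n7→n8: bottleneck 8, flow now 8.
Augment n0→n1→n4→n5→n8: bottleneck 5, flow now 13.
Augment n0→n3→n4→n5→n8: bottleneck 2, flow now 15.
Augment n0→n3→n4→n6→n8: bottleneck 3, flow now 18.
No augmenting path remains; maximum flow = 18.
By max-flow min-cut, the minimum cut capacity equals the max flow.
In the residual graph, reachable from n0: {n0, n3}.
Min-cut edges: n0→n1 (5), n0→n2 (8), n3→n4 (5); capacity 5 + 8 + 5 = 18.

18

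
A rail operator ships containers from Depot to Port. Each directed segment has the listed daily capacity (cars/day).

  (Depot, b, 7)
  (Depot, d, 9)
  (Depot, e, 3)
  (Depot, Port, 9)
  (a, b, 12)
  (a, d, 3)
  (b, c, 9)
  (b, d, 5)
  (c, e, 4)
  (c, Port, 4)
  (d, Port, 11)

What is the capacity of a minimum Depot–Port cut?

24

Augment Depot→Port: bottleneck 9, flow now 9.
Augment Depot→d→Port: bottleneck 9, flow now 18.
Augment Depot→b→c→Port: bottleneck 4, flow now 22.
Augment Depot→b→d→Port: bottleneck 2, flow now 24.
No augmenting path remains; maximum flow = 24.
By max-flow min-cut, the minimum cut capacity equals the max flow.
In the residual graph, reachable from Depot: {Depot, b, c, d, e}.
Min-cut edges: Depot→Port (9), c→Port (4), d→Port (11); capacity 9 + 4 + 11 = 24.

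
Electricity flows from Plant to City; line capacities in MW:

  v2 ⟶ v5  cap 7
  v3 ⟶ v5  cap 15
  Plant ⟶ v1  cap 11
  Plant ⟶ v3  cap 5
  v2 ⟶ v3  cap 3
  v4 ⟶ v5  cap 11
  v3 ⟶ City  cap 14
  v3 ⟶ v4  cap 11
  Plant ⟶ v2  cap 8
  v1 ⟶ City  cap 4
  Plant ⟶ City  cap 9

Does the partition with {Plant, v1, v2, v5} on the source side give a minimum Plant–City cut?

Given cut capacity: 5 + 9 + 4 + 3 = 21.
Augment Plant→City: bottleneck 9, flow now 9.
Augment Plant→v1→City: bottleneck 4, flow now 13.
Augment Plant→v3→City: bottleneck 5, flow now 18.
Augment Plant→v2→v3→City: bottleneck 3, flow now 21.
No augmenting path remains; maximum flow = 21.
Cut capacity 21 equals the max flow, so it is a minimum cut.

Yes — it is a minimum cut (capacity 21).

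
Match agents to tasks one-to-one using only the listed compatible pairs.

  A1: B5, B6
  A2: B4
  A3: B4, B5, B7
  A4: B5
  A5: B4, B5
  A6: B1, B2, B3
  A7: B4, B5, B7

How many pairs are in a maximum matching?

5

Unit-capacity flow: source→left, listed edges, right→sink; max matching = max flow.
Augmenting path A1→B5 (+1); matched 1.
Augmenting path A2→B4 (+1); matched 2.
Augmenting path A3→B7 (+1); matched 3.
Augmenting path A6→B1 (+1); matched 4.
Augmenting path A4→B5→A1→B6 (+1); matched 5.
No augmenting path remains; maximum matching = 5.
König certificate: {A1, A6, B4, B5, B7} is a vertex cover of size 5 (every listed pair touches it), so no matching can be larger.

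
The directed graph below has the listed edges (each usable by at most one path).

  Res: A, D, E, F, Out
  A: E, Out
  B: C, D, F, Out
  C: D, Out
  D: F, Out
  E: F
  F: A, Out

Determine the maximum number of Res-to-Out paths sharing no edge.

Assign every edge capacity 1; by Menger, the answer equals the max flow.
Path Res→Out (+1); total 1.
Path Res→A→Out (+1); total 2.
Path Res→D→Out (+1); total 3.
Path Res→F→Out (+1); total 4.
No residual Res→Out path; max flow = 4.
Certifying cut of size 4: {A→Out, F→Out, Res→D, Res→Out}.

4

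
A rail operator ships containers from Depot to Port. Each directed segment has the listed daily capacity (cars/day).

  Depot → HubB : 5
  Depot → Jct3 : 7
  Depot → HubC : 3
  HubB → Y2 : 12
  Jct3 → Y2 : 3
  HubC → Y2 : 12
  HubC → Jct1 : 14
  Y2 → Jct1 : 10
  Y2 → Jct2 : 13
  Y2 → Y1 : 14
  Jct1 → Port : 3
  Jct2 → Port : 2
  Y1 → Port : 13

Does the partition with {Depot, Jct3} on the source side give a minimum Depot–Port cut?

Yes — it is a minimum cut (capacity 11).

Given cut capacity: 5 + 3 + 3 = 11.
Augment Depot→HubC→Jct1→Port: bottleneck 3, flow now 3.
Augment Depot→HubB→Y2→Jct2→Port: bottleneck 2, flow now 5.
Augment Depot→HubB→Y2→Y1→Port: bottleneck 3, flow now 8.
Augment Depot→Jct3→Y2→Y1→Port: bottleneck 3, flow now 11.
No augmenting path remains; maximum flow = 11.
Cut capacity 11 equals the max flow, so it is a minimum cut.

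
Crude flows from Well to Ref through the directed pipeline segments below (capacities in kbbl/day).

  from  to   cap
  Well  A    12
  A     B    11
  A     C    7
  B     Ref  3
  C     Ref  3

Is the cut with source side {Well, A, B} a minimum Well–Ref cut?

No — its capacity is 10, but the minimum cut has capacity 6.

Given cut capacity: 7 + 3 = 10.
Augment Well→A→B→Ref: bottleneck 3, flow now 3.
Augment Well→A→C→Ref: bottleneck 3, flow now 6.
No augmenting path remains; maximum flow = 6.
In the residual graph, reachable from Well: {Well, A, B, C}.
Min-cut edges: B→Ref (3), C→Ref (3); capacity 3 + 3 = 6.
Cut capacity 10 exceeds the max flow 6, so it is not minimum.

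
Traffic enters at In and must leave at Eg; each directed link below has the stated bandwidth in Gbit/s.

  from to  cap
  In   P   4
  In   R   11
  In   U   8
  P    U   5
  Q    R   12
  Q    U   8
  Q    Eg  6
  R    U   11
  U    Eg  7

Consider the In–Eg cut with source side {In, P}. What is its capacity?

24

Edges leaving {In, P}: In→R (11), In→U (8), P→U (5).
Cut capacity = 11 + 8 + 5 = 24.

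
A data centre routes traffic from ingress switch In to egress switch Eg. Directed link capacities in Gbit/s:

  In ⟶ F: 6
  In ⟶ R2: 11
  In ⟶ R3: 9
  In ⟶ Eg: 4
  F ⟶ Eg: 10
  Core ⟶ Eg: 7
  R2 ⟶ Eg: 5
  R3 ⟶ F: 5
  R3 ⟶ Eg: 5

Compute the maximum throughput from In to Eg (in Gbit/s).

24

Augment In→Eg: bottleneck 4, flow now 4.
Augment In→F→Eg: bottleneck 6, flow now 10.
Augment In→R2→Eg: bottleneck 5, flow now 15.
Augment In→R3→Eg: bottleneck 5, flow now 20.
Augment In→R3→F→Eg: bottleneck 4, flow now 24.
No augmenting path remains; maximum flow = 24.
In the residual graph, reachable from In: {In, R2}.
Min-cut edges: In→F (6), In→R3 (9), In→Eg (4), R2→Eg (5); capacity 6 + 9 + 4 + 5 = 24.
This cut is saturated, so no flow can exceed 24.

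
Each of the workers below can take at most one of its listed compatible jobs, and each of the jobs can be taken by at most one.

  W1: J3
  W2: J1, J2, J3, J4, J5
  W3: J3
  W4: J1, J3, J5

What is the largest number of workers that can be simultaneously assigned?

3

Unit-capacity flow: source→left, listed edges, right→sink; max matching = max flow.
Augmenting path W1→J3 (+1); matched 1.
Augmenting path W2→J1 (+1); matched 2.
Augmenting path W4→J5 (+1); matched 3.
No augmenting path remains; maximum matching = 3.
König certificate: {W2, W4, J3} is a vertex cover of size 3 (every listed pair touches it), so no matching can be larger.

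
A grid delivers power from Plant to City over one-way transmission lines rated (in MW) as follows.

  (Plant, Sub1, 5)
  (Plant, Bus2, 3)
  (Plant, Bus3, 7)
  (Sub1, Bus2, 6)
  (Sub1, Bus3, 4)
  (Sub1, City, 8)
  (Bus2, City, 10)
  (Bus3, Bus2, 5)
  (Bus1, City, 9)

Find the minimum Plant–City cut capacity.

Augment Plant→Sub1→City: bottleneck 5, flow now 5.
Augment Plant→Bus2→City: bottleneck 3, flow now 8.
Augment Plant→Bus3→Bus2→City: bottleneck 5, flow now 13.
No augmenting path remains; maximum flow = 13.
By max-flow min-cut, the minimum cut capacity equals the max flow.
In the residual graph, reachable from Plant: {Plant, Bus3}.
Min-cut edges: Plant→Sub1 (5), Plant→Bus2 (3), Bus3→Bus2 (5); capacity 5 + 3 + 5 = 13.

13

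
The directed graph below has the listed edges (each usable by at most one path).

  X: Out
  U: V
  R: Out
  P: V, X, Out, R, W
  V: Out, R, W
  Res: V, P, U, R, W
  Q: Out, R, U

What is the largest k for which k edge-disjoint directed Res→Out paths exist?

3

Assign every edge capacity 1; by Menger, the answer equals the max flow.
Path Res→P→Out (+1); total 1.
Path Res→R→Out (+1); total 2.
Path Res→V→Out (+1); total 3.
No residual Res→Out path; max flow = 3.
Certifying cut of size 3: {R→Out, Res→P, V→Out}.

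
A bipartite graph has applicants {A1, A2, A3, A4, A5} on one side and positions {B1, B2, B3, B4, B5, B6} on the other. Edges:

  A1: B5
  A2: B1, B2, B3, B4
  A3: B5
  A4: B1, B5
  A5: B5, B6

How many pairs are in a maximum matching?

Unit-capacity flow: source→left, listed edges, right→sink; max matching = max flow.
Augmenting path A1→B5 (+1); matched 1.
Augmenting path A2→B1 (+1); matched 2.
Augmenting path A5→B6 (+1); matched 3.
Augmenting path A4→B1→A2→B2 (+1); matched 4.
No augmenting path remains; maximum matching = 4.
König certificate: {A2, A4, A5, B5} is a vertex cover of size 4 (every listed pair touches it), so no matching can be larger.

4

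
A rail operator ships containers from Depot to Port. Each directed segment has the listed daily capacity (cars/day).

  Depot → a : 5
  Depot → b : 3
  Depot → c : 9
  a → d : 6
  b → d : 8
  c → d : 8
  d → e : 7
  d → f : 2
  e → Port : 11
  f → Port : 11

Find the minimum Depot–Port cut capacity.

9

Augment Depot→a→d→e→Port: bottleneck 5, flow now 5.
Augment Depot→b→d→e→Port: bottleneck 2, flow now 7.
Augment Depot→b→d→f→Port: bottleneck 1, flow now 8.
Augment Depot→c→d→f→Port: bottleneck 1, flow now 9.
No augmenting path remains; maximum flow = 9.
By max-flow min-cut, the minimum cut capacity equals the max flow.
In the residual graph, reachable from Depot: {Depot, a, b, c, d}.
Min-cut edges: d→e (7), d→f (2); capacity 7 + 2 = 9.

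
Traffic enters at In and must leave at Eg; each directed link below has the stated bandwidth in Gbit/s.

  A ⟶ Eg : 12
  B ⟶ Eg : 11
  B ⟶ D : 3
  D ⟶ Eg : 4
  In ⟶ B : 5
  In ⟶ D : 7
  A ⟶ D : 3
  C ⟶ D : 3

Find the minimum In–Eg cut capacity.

Augment In→B→Eg: bottleneck 5, flow now 5.
Augment In→D→Eg: bottleneck 4, flow now 9.
No augmenting path remains; maximum flow = 9.
By max-flow min-cut, the minimum cut capacity equals the max flow.
In the residual graph, reachable from In: {In, D}.
Min-cut edges: In→B (5), D→Eg (4); capacity 5 + 4 = 9.

9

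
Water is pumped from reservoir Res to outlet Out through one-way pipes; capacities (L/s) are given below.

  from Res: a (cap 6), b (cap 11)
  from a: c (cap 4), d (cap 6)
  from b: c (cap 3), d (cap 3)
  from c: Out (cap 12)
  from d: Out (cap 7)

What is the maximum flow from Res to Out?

12

Augment Res→a→c→Out: bottleneck 4, flow now 4.
Augment Res→a→d→Out: bottleneck 2, flow now 6.
Augment Res→b→c→Out: bottleneck 3, flow now 9.
Augment Res→b→d→Out: bottleneck 3, flow now 12.
No augmenting path remains; maximum flow = 12.
In the residual graph, reachable from Res: {Res, b}.
Min-cut edges: Res→a (6), b→c (3), b→d (3); capacity 6 + 3 + 3 = 12.
This cut is saturated, so no flow can exceed 12.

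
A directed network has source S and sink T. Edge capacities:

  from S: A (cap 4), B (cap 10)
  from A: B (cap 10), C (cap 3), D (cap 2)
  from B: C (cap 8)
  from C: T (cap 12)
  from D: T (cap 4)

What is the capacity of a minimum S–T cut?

Augment S→A→C→T: bottleneck 3, flow now 3.
Augment S→A→D→T: bottleneck 1, flow now 4.
Augment S→B→C→T: bottleneck 8, flow now 12.
No augmenting path remains; maximum flow = 12.
By max-flow min-cut, the minimum cut capacity equals the max flow.
In the residual graph, reachable from S: {S, B}.
Min-cut edges: S→A (4), B→C (8); capacity 4 + 8 = 12.

12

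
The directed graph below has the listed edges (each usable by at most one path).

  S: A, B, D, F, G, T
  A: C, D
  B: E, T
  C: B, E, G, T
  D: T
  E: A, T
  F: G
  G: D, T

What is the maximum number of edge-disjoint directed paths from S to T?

Assign every edge capacity 1; by Menger, the answer equals the max flow.
Path S→T (+1); total 1.
Path S→B→T (+1); total 2.
Path S→D→T (+1); total 3.
Path S→G→T (+1); total 4.
Path S→A→C→T (+1); total 5.
No residual S→T path; max flow = 5.
Certifying cut of size 5: {D→T, G→T, S→A, S→B, S→T}.

5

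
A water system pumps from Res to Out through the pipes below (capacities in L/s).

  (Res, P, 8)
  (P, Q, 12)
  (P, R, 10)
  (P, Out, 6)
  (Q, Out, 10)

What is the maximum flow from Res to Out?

Augment Res→P→Out: bottleneck 6, flow now 6.
Augment Res→P→Q→Out: bottleneck 2, flow now 8.
No augmenting path remains; maximum flow = 8.
In the residual graph, reachable from Res: {Res}.
Min-cut edges: Res→P (8); capacity 8 = 8.
This cut is saturated, so no flow can exceed 8.

8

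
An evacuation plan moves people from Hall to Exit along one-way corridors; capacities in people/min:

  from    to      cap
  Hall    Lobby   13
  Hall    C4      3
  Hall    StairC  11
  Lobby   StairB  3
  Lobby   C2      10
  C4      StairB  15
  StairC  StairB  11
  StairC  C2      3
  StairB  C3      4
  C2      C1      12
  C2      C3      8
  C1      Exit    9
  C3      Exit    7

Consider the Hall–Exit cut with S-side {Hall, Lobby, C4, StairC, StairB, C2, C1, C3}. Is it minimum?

Given cut capacity: 9 + 7 = 16.
Augment Hall→Lobby→StairB→C3→Exit: bottleneck 3, flow now 3.
Augment Hall→Lobby→C2→C1→Exit: bottleneck 9, flow now 12.
Augment Hall→Lobby→C2→C3→Exit: bottleneck 1, flow now 13.
Augment Hall→C4→StairB→C3→Exit: bottleneck 1, flow now 14.
Augment Hall→StairC→C2→C3→Exit: bottleneck 2, flow now 16.
No augmenting path remains; maximum flow = 16.
Cut capacity 16 equals the max flow, so it is a minimum cut.

Yes — it is a minimum cut (capacity 16).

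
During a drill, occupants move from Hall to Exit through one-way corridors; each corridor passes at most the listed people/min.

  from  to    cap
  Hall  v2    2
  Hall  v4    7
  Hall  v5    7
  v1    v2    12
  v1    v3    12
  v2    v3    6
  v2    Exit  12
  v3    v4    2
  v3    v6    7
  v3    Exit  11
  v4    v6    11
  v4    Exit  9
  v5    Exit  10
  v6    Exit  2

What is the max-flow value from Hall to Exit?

Augment Hall→v2→Exit: bottleneck 2, flow now 2.
Augment Hall→v4→Exit: bottleneck 7, flow now 9.
Augment Hall→v5→Exit: bottleneck 7, flow now 16.
No augmenting path remains; maximum flow = 16.
In the residual graph, reachable from Hall: {Hall}.
Min-cut edges: Hall→v2 (2), Hall→v4 (7), Hall→v5 (7); capacity 2 + 7 + 7 = 16.
This cut is saturated, so no flow can exceed 16.

16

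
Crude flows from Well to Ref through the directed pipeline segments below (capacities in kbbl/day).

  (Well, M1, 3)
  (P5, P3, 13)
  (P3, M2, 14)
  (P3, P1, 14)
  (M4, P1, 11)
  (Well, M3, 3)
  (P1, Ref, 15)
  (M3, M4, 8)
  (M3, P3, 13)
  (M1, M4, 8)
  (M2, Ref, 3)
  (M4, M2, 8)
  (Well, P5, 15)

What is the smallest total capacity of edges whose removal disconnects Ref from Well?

18

Augment Well→M1→M4→M2→Ref: bottleneck 3, flow now 3.
Augment Well→M3→P3→P1→Ref: bottleneck 3, flow now 6.
Augment Well→P5→P3→P1→Ref: bottleneck 11, flow now 17.
Augment Well→P5→P3→M3→M4→P1→Ref: bottleneck 1, flow now 18. (uses reverse residual edge)
No augmenting path remains; maximum flow = 18.
By max-flow min-cut, the minimum cut capacity equals the max flow.
In the residual graph, reachable from Well: {Well, M1, M3, P5, P3, M4, M2, P1}.
Min-cut edges: M2→Ref (3), P1→Ref (15); capacity 3 + 15 = 18.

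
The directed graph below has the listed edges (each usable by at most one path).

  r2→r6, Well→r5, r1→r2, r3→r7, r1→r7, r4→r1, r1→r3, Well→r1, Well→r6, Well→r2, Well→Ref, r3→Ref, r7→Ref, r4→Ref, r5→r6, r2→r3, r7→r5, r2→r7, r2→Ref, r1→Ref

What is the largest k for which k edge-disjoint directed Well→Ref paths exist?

Assign every edge capacity 1; by Menger, the answer equals the max flow.
Path Well→Ref (+1); total 1.
Path Well→r1→Ref (+1); total 2.
Path Well→r2→Ref (+1); total 3.
No residual Well→Ref path; max flow = 3.
Certifying cut of size 3: {Well→Ref, Well→r1, Well→r2}.

3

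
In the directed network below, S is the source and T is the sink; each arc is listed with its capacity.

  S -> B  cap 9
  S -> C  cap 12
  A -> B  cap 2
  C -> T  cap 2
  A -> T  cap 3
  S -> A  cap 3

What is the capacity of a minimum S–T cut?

5

Augment S→A→T: bottleneck 3, flow now 3.
Augment S→C→T: bottleneck 2, flow now 5.
No augmenting path remains; maximum flow = 5.
By max-flow min-cut, the minimum cut capacity equals the max flow.
In the residual graph, reachable from S: {S, B, C}.
Min-cut edges: S→A (3), C→T (2); capacity 3 + 2 = 5.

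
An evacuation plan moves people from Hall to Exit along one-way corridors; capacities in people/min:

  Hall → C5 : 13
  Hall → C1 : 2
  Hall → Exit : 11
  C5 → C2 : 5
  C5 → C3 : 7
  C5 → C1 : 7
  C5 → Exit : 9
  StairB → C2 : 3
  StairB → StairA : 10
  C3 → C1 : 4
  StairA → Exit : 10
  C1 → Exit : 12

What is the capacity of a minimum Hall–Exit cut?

26

Augment Hall→Exit: bottleneck 11, flow now 11.
Augment Hall→C5→Exit: bottleneck 9, flow now 20.
Augment Hall→C1→Exit: bottleneck 2, flow now 22.
Augment Hall→C5→C1→Exit: bottleneck 4, flow now 26.
No augmenting path remains; maximum flow = 26.
By max-flow min-cut, the minimum cut capacity equals the max flow.
In the residual graph, reachable from Hall: {Hall}.
Min-cut edges: Hall→C5 (13), Hall→C1 (2), Hall→Exit (11); capacity 13 + 2 + 11 = 26.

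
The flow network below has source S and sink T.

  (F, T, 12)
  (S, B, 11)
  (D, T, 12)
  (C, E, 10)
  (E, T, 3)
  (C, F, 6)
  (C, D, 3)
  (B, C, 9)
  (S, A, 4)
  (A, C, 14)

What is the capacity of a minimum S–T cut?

Augment S→A→C→D→T: bottleneck 3, flow now 3.
Augment S→A→C→E→T: bottleneck 1, flow now 4.
Augment S→B→C→E→T: bottleneck 2, flow now 6.
Augment S→B→C→F→T: bottleneck 6, flow now 12.
No augmenting path remains; maximum flow = 12.
By max-flow min-cut, the minimum cut capacity equals the max flow.
In the residual graph, reachable from S: {S, A, B, C, E}.
Min-cut edges: C→D (3), C→F (6), E→T (3); capacity 3 + 6 + 3 = 12.

12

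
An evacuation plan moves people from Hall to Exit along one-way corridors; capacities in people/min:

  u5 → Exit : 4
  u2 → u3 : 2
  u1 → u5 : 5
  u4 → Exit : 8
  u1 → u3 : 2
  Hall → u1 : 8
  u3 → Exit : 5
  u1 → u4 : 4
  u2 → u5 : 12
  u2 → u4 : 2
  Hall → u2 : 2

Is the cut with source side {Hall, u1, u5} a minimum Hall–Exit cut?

Given cut capacity: 2 + 2 + 4 + 4 = 12.
Augment Hall→u1→u3→Exit: bottleneck 2, flow now 2.
Augment Hall→u1→u4→Exit: bottleneck 4, flow now 6.
Augment Hall→u1→u5→Exit: bottleneck 2, flow now 8.
Augment Hall→u2→u3→Exit: bottleneck 2, flow now 10.
No augmenting path remains; maximum flow = 10.
In the residual graph, reachable from Hall: {Hall}.
Min-cut edges: Hall→u1 (8), Hall→u2 (2); capacity 8 + 2 = 10.
Cut capacity 12 exceeds the max flow 10, so it is not minimum.

No — its capacity is 12, but the minimum cut has capacity 10.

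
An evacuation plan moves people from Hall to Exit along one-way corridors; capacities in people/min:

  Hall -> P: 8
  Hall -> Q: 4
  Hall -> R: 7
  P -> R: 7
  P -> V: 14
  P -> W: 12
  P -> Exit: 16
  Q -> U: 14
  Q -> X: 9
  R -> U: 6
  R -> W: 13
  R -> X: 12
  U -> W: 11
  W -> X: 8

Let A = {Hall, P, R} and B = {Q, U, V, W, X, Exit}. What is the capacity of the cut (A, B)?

Edges leaving {Hall, P, R}: Hall→Q (4), P→V (14), P→W (12), P→Exit (16), R→U (6), R→W (13), R→X (12).
Cut capacity = 4 + 14 + 12 + 16 + 6 + 13 + 12 = 77.

77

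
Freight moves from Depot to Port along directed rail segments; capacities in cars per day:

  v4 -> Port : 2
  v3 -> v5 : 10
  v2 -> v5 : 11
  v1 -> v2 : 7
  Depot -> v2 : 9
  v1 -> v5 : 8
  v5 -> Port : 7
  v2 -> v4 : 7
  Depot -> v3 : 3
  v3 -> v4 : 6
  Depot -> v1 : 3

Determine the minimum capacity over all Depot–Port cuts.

9

Augment Depot→v1→v5→Port: bottleneck 3, flow now 3.
Augment Depot→v2→v4→Port: bottleneck 2, flow now 5.
Augment Depot→v2→v5→Port: bottleneck 4, flow now 9.
No augmenting path remains; maximum flow = 9.
By max-flow min-cut, the minimum cut capacity equals the max flow.
In the residual graph, reachable from Depot: {Depot, v1, v2, v3, v4, v5}.
Min-cut edges: v4→Port (2), v5→Port (7); capacity 2 + 7 = 9.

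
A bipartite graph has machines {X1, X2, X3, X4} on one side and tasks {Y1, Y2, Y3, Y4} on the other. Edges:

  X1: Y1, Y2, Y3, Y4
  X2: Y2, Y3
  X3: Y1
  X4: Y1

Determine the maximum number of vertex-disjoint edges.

Unit-capacity flow: source→left, listed edges, right→sink; max matching = max flow.
Augmenting path X1→Y1 (+1); matched 1.
Augmenting path X2→Y2 (+1); matched 2.
Augmenting path X3→Y1→X1→Y3 (+1); matched 3.
No augmenting path remains; maximum matching = 3.
König certificate: {X1, X2, Y1} is a vertex cover of size 3 (every listed pair touches it), so no matching can be larger.

3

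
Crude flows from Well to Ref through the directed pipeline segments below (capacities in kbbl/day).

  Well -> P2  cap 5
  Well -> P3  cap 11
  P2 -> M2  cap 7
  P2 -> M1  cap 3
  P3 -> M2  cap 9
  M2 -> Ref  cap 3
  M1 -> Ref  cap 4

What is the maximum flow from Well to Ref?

Augment Well→P2→M2→Ref: bottleneck 3, flow now 3.
Augment Well→P2→M1→Ref: bottleneck 2, flow now 5.
Augment Well→P3→M2→P2→M1→Ref: bottleneck 1, flow now 6. (uses reverse residual edge)
No augmenting path remains; maximum flow = 6.
In the residual graph, reachable from Well: {Well, P2, P3, M2}.
Min-cut edges: P2→M1 (3), M2→Ref (3); capacity 3 + 3 = 6.
This cut is saturated, so no flow can exceed 6.

6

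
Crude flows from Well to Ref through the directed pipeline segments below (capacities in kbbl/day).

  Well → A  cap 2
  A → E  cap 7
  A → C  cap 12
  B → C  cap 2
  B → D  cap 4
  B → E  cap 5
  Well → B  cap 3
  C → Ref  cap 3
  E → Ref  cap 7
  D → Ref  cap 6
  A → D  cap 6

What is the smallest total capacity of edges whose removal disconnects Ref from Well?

Augment Well→A→C→Ref: bottleneck 2, flow now 2.
Augment Well→B→C→Ref: bottleneck 1, flow now 3.
Augment Well→B→D→Ref: bottleneck 2, flow now 5.
No augmenting path remains; maximum flow = 5.
By max-flow min-cut, the minimum cut capacity equals the max flow.
In the residual graph, reachable from Well: {Well}.
Min-cut edges: Well→A (2), Well→B (3); capacity 2 + 3 = 5.

5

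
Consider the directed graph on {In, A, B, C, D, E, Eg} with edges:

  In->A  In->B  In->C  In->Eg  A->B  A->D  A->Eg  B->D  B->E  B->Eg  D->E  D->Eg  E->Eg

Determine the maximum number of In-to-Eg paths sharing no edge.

3

Assign every edge capacity 1; by Menger, the answer equals the max flow.
Path In→Eg (+1); total 1.
Path In→A→Eg (+1); total 2.
Path In→B→Eg (+1); total 3.
No residual In→Eg path; max flow = 3.
Certifying cut of size 3: {In→A, In→B, In→Eg}.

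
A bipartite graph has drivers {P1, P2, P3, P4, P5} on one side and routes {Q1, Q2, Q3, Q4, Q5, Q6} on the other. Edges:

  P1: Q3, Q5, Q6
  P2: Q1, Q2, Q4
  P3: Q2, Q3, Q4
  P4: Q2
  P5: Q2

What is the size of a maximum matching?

Unit-capacity flow: source→left, listed edges, right→sink; max matching = max flow.
Augmenting path P1→Q3 (+1); matched 1.
Augmenting path P2→Q1 (+1); matched 2.
Augmenting path P3→Q2 (+1); matched 3.
Augmenting path P4→Q2→P3→Q4 (+1); matched 4.
No augmenting path remains; maximum matching = 4.
König certificate: {P1, P2, P3, Q2} is a vertex cover of size 4 (every listed pair touches it), so no matching can be larger.

4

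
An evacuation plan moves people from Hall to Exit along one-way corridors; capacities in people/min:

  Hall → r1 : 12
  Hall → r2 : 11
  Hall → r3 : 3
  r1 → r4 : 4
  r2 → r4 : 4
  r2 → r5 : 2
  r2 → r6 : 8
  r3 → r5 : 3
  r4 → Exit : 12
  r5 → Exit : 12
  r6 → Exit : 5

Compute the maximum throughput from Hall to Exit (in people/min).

Augment Hall→r1→r4→Exit: bottleneck 4, flow now 4.
Augment Hall→r2→r4→Exit: bottleneck 4, flow now 8.
Augment Hall→r2→r5→Exit: bottleneck 2, flow now 10.
Augment Hall→r2→r6→Exit: bottleneck 5, flow now 15.
Augment Hall→r3→r5→Exit: bottleneck 3, flow now 18.
No augmenting path remains; maximum flow = 18.
In the residual graph, reachable from Hall: {Hall, r1}.
Min-cut edges: Hall→r2 (11), Hall→r3 (3), r1→r4 (4); capacity 11 + 3 + 4 = 18.
This cut is saturated, so no flow can exceed 18.

18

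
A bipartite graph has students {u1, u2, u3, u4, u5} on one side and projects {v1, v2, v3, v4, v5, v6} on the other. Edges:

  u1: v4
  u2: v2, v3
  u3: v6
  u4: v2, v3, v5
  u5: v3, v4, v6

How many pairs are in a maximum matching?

5

Unit-capacity flow: source→left, listed edges, right→sink; max matching = max flow.
Augmenting path u1→v4 (+1); matched 1.
Augmenting path u2→v2 (+1); matched 2.
Augmenting path u3→v6 (+1); matched 3.
Augmenting path u4→v3 (+1); matched 4.
Augmenting path u5→v3→u4→v5 (+1); matched 5.
No augmenting path remains; maximum matching = 5.
König certificate: {u1, u2, u3, u4, u5} is a vertex cover of size 5 (every listed pair touches it), so no matching can be larger.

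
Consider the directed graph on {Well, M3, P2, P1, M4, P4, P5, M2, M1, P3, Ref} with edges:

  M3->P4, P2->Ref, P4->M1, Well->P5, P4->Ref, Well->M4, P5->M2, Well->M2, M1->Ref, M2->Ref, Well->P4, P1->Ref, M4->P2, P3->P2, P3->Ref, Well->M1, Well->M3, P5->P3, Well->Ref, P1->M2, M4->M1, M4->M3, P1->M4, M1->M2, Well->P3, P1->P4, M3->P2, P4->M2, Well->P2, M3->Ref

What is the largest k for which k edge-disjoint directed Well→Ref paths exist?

Assign every edge capacity 1; by Menger, the answer equals the max flow.
Path Well→Ref (+1); total 1.
Path Well→M3→Ref (+1); total 2.
Path Well→P2→Ref (+1); total 3.
Path Well→P4→Ref (+1); total 4.
Path Well→M2→Ref (+1); total 5.
Path Well→M1→Ref (+1); total 6.
Path Well→P3→Ref (+1); total 7.
No residual Well→Ref path; max flow = 7.
Certifying cut of size 7: {M1→Ref, M2→Ref, M3→Ref, P2→Ref, P3→Ref, P4→Ref, Well→Ref}.

7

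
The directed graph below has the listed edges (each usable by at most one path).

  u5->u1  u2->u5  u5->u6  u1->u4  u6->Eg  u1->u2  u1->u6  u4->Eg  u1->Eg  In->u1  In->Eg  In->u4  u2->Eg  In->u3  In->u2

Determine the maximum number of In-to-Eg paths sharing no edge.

4

Assign every edge capacity 1; by Menger, the answer equals the max flow.
Path In→Eg (+1); total 1.
Path In→u1→Eg (+1); total 2.
Path In→u2→Eg (+1); total 3.
Path In→u4→Eg (+1); total 4.
No residual In→Eg path; max flow = 4.
Certifying cut of size 4: {In→Eg, In→u1, In→u2, In→u4}.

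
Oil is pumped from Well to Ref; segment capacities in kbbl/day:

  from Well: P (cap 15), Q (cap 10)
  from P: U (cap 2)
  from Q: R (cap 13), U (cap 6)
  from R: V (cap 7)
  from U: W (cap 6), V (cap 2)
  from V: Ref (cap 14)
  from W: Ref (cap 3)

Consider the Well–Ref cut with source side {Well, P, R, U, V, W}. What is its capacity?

27

Edges leaving {Well, P, R, U, V, W}: Well→Q (10), V→Ref (14), W→Ref (3).
Cut capacity = 10 + 14 + 3 = 27.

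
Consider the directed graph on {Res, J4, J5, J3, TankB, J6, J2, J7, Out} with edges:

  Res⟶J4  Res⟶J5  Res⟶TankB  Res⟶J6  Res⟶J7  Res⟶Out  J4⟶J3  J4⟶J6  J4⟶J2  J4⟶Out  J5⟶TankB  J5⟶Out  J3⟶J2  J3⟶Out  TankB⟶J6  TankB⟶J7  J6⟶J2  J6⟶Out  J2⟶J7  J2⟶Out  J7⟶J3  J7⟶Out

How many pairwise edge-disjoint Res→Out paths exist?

6

Assign every edge capacity 1; by Menger, the answer equals the max flow.
Path Res→Out (+1); total 1.
Path Res→J4→Out (+1); total 2.
Path Res→J5→Out (+1); total 3.
Path Res→J6→Out (+1); total 4.
Path Res→J7→Out (+1); total 5.
Path Res→TankB→J6→J2→Out (+1); total 6.
No residual Res→Out path; max flow = 6.
Certifying cut of size 6: {Res→J4, Res→J5, Res→J6, Res→J7, Res→Out, Res→TankB}.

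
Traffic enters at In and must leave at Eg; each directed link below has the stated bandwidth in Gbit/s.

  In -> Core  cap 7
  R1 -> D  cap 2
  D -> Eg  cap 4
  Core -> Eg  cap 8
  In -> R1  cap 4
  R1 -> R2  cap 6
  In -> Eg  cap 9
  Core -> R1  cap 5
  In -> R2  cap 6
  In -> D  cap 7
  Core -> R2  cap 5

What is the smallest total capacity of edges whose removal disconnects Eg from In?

Augment In→Eg: bottleneck 9, flow now 9.
Augment In→Core→Eg: bottleneck 7, flow now 16.
Augment In→D→Eg: bottleneck 4, flow now 20.
No augmenting path remains; maximum flow = 20.
By max-flow min-cut, the minimum cut capacity equals the max flow.
In the residual graph, reachable from In: {In, R1, D, R2}.
Min-cut edges: In→Core (7), In→Eg (9), D→Eg (4); capacity 7 + 9 + 4 = 20.

20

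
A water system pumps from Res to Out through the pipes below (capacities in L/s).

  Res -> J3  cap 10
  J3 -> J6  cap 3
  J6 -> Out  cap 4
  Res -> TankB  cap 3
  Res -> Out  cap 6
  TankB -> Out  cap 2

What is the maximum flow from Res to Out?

11

Augment Res→Out: bottleneck 6, flow now 6.
Augment Res→TankB→Out: bottleneck 2, flow now 8.
Augment Res→J3→J6→Out: bottleneck 3, flow now 11.
No augmenting path remains; maximum flow = 11.
In the residual graph, reachable from Res: {Res, J3, TankB}.
Min-cut edges: Res→Out (6), J3→J6 (3), TankB→Out (2); capacity 6 + 3 + 2 = 11.
This cut is saturated, so no flow can exceed 11.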